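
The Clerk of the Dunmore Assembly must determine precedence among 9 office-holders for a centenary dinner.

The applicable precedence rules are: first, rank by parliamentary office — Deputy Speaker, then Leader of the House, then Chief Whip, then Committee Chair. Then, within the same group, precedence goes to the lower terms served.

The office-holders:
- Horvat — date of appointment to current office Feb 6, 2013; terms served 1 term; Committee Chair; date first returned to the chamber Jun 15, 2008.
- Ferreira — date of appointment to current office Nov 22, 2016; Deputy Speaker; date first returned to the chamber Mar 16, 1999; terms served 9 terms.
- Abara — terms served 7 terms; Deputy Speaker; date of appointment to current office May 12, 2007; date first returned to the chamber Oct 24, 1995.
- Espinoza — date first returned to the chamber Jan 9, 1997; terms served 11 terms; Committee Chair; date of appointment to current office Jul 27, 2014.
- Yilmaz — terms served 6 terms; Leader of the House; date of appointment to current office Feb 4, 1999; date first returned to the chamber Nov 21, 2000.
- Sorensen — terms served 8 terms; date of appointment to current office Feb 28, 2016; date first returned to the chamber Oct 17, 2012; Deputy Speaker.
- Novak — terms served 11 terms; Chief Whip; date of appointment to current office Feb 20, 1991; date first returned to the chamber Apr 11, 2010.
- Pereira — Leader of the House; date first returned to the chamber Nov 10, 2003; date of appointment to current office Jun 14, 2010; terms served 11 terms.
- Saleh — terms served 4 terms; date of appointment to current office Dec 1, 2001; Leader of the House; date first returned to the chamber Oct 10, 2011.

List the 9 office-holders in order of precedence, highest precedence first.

Abara, Sorensen, Ferreira, Saleh, Yilmaz, Pereira, Novak, Horvat, Espinoza

By parliamentary office: Abara, Sorensen and Ferreira (Deputy Speaker); then Saleh, Yilmaz and Pereira (Leader of the House); then Novak (Chief Whip); then Horvat and Espinoza (Committee Chair).
Among Abara, Sorensen and Ferreira, by terms served (lower first): Abara (7 terms) before Sorensen (8 terms) before Ferreira (9 terms).
Among Saleh, Yilmaz and Pereira, by terms served (lower first): Saleh (4 terms) before Yilmaz (6 terms) before Pereira (11 terms).
Among Horvat and Espinoza, by terms served (lower first): Horvat (1 term) before Espinoza (11 terms).
Full order: Abara, Sorensen, Ferreira, Saleh, Yilmaz, Pereira, Novak, Horvat, Espinoza.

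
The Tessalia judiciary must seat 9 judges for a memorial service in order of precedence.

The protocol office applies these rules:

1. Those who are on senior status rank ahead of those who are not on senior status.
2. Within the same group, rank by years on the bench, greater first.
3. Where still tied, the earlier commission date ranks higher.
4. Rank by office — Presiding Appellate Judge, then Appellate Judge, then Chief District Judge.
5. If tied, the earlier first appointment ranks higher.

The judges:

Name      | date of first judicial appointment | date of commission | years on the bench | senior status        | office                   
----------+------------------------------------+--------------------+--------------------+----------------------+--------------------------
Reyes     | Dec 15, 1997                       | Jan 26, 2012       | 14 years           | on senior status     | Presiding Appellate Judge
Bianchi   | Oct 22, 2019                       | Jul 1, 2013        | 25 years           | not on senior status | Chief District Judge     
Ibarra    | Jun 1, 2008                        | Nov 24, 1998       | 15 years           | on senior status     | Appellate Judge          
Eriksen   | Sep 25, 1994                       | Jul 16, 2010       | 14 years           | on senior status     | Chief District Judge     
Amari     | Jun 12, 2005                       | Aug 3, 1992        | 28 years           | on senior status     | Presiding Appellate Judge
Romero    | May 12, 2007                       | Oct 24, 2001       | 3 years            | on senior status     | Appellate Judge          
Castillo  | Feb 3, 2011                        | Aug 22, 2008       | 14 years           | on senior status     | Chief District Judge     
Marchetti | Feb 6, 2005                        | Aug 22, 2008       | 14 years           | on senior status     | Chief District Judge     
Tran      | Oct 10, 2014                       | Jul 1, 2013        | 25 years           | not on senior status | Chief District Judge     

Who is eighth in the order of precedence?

By the first rule: Amari, Ibarra, Marchetti, Castillo, Eriksen, Reyes and Romero (each on senior status); then Tran and Bianchi (both not on senior status).
Among Amari, Ibarra, Marchetti, Castillo, Eriksen, Reyes and Romero, by years on the bench (higher first): Amari (28 years) before Ibarra (15 years) before Marchetti, Castillo, Eriksen and Reyes (14 years) before Romero (3 years).
Among Marchetti, Castillo, Eriksen and Reyes, by date of commission (earlier first): Marchetti and Castillo (Aug 22, 2008) before Eriksen (Jul 16, 2010) before Reyes (Jan 26, 2012).
Marchetti and Castillo are each Chief District Judge, so the next rule applies.
Among Marchetti and Castillo, by date of first judicial appointment (earlier first): Marchetti (Feb 6, 2005) before Castillo (Feb 3, 2011).
Tran and Bianchi both have years on the bench 25 years, so the next rule applies.
Tran and Bianchi both have date of commission Jul 1, 2013, so the next rule applies.
Tran and Bianchi are each Chief District Judge, so the next rule applies.
Among Tran and Bianchi, by date of first judicial appointment (earlier first): Tran (Oct 10, 2014) before Bianchi (Oct 22, 2019).
Order: Amari, Ibarra, Marchetti, Castillo, Eriksen, Reyes, Romero, Tran, Bianchi.

Tran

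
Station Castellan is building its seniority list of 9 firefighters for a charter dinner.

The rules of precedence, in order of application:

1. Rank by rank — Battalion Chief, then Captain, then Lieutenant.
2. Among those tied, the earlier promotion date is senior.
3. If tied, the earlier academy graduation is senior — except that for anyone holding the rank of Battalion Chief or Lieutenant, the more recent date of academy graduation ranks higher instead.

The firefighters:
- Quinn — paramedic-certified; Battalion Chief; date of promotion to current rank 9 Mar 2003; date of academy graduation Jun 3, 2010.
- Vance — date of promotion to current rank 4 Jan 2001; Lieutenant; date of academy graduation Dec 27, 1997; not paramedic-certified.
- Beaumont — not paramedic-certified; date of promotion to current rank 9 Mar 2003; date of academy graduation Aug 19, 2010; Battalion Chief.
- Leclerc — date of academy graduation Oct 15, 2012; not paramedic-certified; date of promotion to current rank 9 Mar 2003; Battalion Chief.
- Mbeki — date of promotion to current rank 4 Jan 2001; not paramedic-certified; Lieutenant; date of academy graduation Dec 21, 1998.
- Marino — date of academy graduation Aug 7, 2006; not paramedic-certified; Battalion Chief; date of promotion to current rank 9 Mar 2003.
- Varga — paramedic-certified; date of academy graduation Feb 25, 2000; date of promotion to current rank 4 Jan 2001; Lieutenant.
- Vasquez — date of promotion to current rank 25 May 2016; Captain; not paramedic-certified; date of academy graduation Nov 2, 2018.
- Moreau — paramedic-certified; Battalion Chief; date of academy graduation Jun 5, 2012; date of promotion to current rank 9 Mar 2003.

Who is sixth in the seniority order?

By rank: Leclerc, Moreau, Beaumont, Quinn and Marino (Battalion Chief); then Vasquez (Captain); then Varga, Mbeki and Vance (Lieutenant).
Leclerc, Moreau, Beaumont, Quinn and Marino all have date of promotion to current rank 9 Mar 2003, so the next rule applies.
Among Leclerc, Moreau, Beaumont, Quinn and Marino, by date of academy graduation (later first) (reversed rule for this group): Leclerc (Oct 15, 2012) before Moreau (Jun 5, 2012) before Beaumont (Aug 19, 2010) before Quinn (Jun 3, 2010) before Marino (Aug 7, 2006).
Varga, Mbeki and Vance all have date of promotion to current rank 4 Jan 2001, so the next rule applies.
Among Varga, Mbeki and Vance, by date of academy graduation (later first) (reversed rule for this group): Varga (Feb 25, 2000) before Mbeki (Dec 21, 1998) before Vance (Dec 27, 1997).
Order: Leclerc, Moreau, Beaumont, Quinn, Marino, Vasquez, Varga, Mbeki, Vance.

Vasquez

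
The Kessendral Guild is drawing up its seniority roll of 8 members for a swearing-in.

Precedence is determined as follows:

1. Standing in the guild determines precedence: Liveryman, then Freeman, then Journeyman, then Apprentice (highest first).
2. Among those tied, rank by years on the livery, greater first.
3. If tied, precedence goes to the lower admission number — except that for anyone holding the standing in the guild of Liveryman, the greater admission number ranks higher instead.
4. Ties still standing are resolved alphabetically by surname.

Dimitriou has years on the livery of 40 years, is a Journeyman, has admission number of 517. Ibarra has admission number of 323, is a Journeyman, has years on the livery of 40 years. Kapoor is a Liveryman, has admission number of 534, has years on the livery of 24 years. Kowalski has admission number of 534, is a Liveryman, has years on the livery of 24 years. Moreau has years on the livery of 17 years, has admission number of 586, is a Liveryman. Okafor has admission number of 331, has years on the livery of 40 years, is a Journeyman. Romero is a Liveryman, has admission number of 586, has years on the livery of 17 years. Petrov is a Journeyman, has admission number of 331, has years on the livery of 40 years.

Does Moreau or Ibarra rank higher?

By standing in the guild: Kapoor, Kowalski, Moreau and Romero (Liveryman); then Ibarra, Okafor, Petrov and Dimitriou (Journeyman).
Among Kapoor, Kowalski, Moreau and Romero, by years on the livery (higher first): Kapoor and Kowalski (24 years) before Moreau and Romero (17 years).
Kapoor and Kowalski both have admission number 534, so the next rule applies.
Among Kapoor and Kowalski, alphabetically by surname: Kapoor before Kowalski.
Moreau and Romero both have admission number 586, so the next rule applies.
Among Moreau and Romero, alphabetically by surname: Moreau before Romero.
Ibarra, Okafor, Petrov and Dimitriou all have years on the livery 40 years, so the next rule applies.
Among Ibarra, Okafor, Petrov and Dimitriou, by admission number (lower first): Ibarra (323) before Okafor and Petrov (331) before Dimitriou (517).
Among Okafor and Petrov, alphabetically by surname: Okafor before Petrov.
So Moreau takes precedence.

Moreau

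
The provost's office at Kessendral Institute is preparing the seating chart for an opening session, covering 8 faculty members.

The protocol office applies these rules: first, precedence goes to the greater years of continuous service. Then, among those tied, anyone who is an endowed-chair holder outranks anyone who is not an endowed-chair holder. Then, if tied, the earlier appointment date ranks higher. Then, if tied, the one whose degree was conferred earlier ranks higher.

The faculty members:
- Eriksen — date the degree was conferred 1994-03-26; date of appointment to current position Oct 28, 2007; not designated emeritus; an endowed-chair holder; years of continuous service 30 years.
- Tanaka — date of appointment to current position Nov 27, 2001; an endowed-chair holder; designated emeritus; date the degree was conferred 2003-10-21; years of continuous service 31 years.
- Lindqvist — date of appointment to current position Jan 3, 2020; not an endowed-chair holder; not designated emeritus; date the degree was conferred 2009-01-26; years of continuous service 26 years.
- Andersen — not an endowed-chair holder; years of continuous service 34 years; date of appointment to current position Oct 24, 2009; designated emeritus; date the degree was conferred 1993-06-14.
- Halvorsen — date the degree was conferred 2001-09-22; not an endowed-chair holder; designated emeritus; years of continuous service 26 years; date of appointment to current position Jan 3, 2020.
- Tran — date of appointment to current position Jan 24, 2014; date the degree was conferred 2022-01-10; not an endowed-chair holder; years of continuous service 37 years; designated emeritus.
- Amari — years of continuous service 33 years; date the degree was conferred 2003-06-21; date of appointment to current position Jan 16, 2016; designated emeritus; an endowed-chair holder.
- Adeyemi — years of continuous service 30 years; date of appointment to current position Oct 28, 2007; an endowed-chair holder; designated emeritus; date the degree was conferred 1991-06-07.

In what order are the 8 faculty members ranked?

By years of continuous service (higher first): Tran (37 years); then Andersen (34 years); then Amari (33 years); then Tanaka (31 years); then Adeyemi and Eriksen (both 30 years); then Halvorsen and Lindqvist (both 26 years).
Adeyemi and Eriksen are each an endowed-chair holder, so the next rule applies.
Adeyemi and Eriksen both have date of appointment to current position Oct 28, 2007, so the next rule applies.
Among Adeyemi and Eriksen, by date the degree was conferred (earlier first): Adeyemi (1991-06-07) before Eriksen (1994-03-26).
Halvorsen and Lindqvist are each not an endowed-chair holder, so the next rule applies.
Halvorsen and Lindqvist both have date of appointment to current position Jan 3, 2020, so the next rule applies.
Among Halvorsen and Lindqvist, by date the degree was conferred (earlier first): Halvorsen (2001-09-22) before Lindqvist (2009-01-26).
Full order: Tran, Andersen, Amari, Tanaka, Adeyemi, Eriksen, Halvorsen, Lindqvist.

Tran, Andersen, Amari, Tanaka, Adeyemi, Eriksen, Halvorsen, Lindqvist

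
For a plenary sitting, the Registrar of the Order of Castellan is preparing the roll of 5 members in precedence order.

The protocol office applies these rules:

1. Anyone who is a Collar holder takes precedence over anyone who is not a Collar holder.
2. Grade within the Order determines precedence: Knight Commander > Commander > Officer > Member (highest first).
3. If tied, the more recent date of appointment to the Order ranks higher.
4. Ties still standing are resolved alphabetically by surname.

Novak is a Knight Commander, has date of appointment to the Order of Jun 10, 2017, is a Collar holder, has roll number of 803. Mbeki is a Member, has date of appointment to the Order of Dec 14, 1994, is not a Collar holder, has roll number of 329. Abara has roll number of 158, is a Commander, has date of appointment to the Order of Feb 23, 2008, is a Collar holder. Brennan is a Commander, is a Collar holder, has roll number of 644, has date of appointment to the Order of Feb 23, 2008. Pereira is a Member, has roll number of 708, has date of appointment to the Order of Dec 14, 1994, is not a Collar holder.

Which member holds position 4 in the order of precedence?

By the first rule: Novak, Abara and Brennan (each a Collar holder); then Mbeki and Pereira (both not a Collar holder).
Among Novak, Abara and Brennan, by grade within the Order: Novak (Knight Commander) before Abara and Brennan (Commander).
Abara and Brennan both have date of appointment to the Order Feb 23, 2008, so the next rule applies.
Among Abara and Brennan, alphabetically by surname: Abara before Brennan.
Mbeki and Pereira are each Member, so the next rule applies.
Mbeki and Pereira both have date of appointment to the Order Dec 14, 1994, so the next rule applies.
Among Mbeki and Pereira, alphabetically by surname: Mbeki before Pereira.
Order: Novak, Abara, Brennan, Mbeki, Pereira.

Mbeki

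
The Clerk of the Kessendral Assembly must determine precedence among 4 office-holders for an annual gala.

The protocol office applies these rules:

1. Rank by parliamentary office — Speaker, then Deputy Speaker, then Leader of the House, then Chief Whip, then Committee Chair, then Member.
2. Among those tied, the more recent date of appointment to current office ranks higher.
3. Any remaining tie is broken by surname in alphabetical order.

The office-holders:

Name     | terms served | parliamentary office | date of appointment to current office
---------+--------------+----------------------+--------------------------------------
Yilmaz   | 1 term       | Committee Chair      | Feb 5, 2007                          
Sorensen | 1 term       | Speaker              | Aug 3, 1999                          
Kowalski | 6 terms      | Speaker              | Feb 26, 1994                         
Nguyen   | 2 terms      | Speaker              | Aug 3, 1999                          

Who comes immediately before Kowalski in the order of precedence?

Sorensen

By parliamentary office: Nguyen, Sorensen and Kowalski (Speaker); then Yilmaz (Committee Chair).
Among Nguyen, Sorensen and Kowalski, by date of appointment to current office (later first): Nguyen and Sorensen (Aug 3, 1999) before Kowalski (Feb 26, 1994).
Among Nguyen and Sorensen, alphabetically by surname: Nguyen before Sorensen.
Order: Nguyen, Sorensen, Kowalski, Yilmaz.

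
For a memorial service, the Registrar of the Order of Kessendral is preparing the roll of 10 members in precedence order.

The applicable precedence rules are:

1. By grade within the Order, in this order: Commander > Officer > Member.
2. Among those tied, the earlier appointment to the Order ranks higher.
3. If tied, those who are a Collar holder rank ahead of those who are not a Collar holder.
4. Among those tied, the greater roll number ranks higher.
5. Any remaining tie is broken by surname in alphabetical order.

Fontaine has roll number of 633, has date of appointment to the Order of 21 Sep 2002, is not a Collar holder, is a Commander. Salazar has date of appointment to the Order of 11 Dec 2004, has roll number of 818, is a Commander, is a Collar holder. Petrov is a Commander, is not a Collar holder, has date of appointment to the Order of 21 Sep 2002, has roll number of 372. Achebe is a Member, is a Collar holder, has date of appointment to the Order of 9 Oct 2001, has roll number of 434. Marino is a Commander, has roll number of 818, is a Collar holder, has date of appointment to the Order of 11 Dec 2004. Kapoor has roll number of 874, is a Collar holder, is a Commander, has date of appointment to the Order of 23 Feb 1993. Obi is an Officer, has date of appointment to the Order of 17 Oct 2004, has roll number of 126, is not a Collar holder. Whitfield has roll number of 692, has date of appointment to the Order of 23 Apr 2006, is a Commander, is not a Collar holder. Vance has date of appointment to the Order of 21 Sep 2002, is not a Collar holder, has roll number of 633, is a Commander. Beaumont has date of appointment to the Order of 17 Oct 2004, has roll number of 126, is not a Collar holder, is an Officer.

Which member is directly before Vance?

Fontaine

By grade within the Order: Kapoor, Fontaine, Vance, Petrov, Marino, Salazar and Whitfield (Commander); then Beaumont and Obi (Officer); then Achebe (Member).
Among Kapoor, Fontaine, Vance, Petrov, Marino, Salazar and Whitfield, by date of appointment to the Order (earlier first): Kapoor (23 Feb 1993) before Fontaine, Vance and Petrov (21 Sep 2002) before Marino and Salazar (11 Dec 2004) before Whitfield (23 Apr 2006).
Fontaine, Vance and Petrov are each not a Collar holder, so the next rule applies.
Among Fontaine, Vance and Petrov, by roll number (higher first): Fontaine and Vance (633) before Petrov (372).
Among Fontaine and Vance, alphabetically by surname: Fontaine before Vance.
Marino and Salazar are each a Collar holder, so the next rule applies.
Marino and Salazar both have roll number 818, so the next rule applies.
Among Marino and Salazar, alphabetically by surname: Marino before Salazar.
Beaumont and Obi both have date of appointment to the Order 17 Oct 2004, so the next rule applies.
Beaumont and Obi are each not a Collar holder, so the next rule applies.
Beaumont and Obi both have roll number 126, so the next rule applies.
Among Beaumont and Obi, alphabetically by surname: Beaumont before Obi.
Order: Kapoor, Fontaine, Vance, Petrov, Marino, Salazar, Whitfield, Beaumont, Obi, Achebe.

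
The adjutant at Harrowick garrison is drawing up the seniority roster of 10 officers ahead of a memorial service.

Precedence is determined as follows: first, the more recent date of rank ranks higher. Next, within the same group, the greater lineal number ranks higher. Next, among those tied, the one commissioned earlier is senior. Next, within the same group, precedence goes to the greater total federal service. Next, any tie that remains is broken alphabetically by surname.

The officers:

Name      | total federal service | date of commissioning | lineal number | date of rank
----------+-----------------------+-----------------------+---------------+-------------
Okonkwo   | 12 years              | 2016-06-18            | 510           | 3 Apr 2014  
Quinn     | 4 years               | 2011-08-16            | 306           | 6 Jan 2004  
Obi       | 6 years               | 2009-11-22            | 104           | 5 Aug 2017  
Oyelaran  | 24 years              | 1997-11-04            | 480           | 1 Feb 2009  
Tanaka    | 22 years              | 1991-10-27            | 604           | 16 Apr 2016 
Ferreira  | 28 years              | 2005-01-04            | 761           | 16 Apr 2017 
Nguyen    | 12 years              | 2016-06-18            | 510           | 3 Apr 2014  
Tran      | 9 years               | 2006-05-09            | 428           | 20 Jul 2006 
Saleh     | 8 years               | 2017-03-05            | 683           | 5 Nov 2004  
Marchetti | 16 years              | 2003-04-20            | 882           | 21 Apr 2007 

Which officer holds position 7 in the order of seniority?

Marchetti

By date of rank (later first): Obi (5 Aug 2017); then Ferreira (16 Apr 2017); then Tanaka (16 Apr 2016); then Nguyen and Okonkwo (both 3 Apr 2014); then Oyelaran (1 Feb 2009); then Marchetti (21 Apr 2007); then Tran (20 Jul 2006); then Saleh (5 Nov 2004); then Quinn (6 Jan 2004).
Nguyen and Okonkwo both have lineal number 510, so the next rule applies.
Nguyen and Okonkwo both have date of commissioning 2016-06-18, so the next rule applies.
Nguyen and Okonkwo both have total federal service 12 years, so the next rule applies.
Among Nguyen and Okonkwo, alphabetically by surname: Nguyen before Okonkwo.
Order: Obi, Ferreira, Tanaka, Nguyen, Okonkwo, Oyelaran, Marchetti, Tran, Saleh, Quinn.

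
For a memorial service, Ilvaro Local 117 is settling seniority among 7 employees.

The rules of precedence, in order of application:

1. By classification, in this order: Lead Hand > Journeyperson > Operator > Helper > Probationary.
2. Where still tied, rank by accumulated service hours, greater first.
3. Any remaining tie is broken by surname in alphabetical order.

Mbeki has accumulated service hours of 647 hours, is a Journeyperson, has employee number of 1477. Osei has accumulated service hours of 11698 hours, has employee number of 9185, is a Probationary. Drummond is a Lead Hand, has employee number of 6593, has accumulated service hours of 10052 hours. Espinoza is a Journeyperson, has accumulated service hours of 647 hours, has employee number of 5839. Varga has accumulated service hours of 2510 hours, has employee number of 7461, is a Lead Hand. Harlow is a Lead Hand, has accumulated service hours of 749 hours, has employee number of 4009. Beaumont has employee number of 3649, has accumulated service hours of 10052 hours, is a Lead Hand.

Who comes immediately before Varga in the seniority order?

By classification: Beaumont, Drummond, Varga and Harlow (Lead Hand); then Espinoza and Mbeki (Journeyperson); then Osei (Probationary).
Among Beaumont, Drummond, Varga and Harlow, by accumulated service hours (higher first): Beaumont and Drummond (10052 hours) before Varga (2510 hours) before Harlow (749 hours).
Among Beaumont and Drummond, alphabetically by surname: Beaumont before Drummond.
Espinoza and Mbeki both have accumulated service hours 647 hours, so the next rule applies.
Among Espinoza and Mbeki, alphabetically by surname: Espinoza before Mbeki.
Order: Beaumont, Drummond, Varga, Harlow, Espinoza, Mbeki, Osei.

Drummond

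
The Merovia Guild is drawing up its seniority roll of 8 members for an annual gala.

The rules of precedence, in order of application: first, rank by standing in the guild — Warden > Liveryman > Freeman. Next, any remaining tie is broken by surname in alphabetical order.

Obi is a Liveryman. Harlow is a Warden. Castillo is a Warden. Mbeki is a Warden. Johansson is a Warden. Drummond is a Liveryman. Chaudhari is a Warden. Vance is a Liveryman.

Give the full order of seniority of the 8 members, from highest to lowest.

By standing in the guild: Castillo, Chaudhari, Harlow, Johansson and Mbeki (Warden); then Drummond, Obi and Vance (Liveryman).
Among Castillo, Chaudhari, Harlow, Johansson and Mbeki, alphabetically by surname: Castillo before Chaudhari before Harlow before Johansson before Mbeki.
Among Drummond, Obi and Vance, alphabetically by surname: Drummond before Obi before Vance.
Full order: Castillo, Chaudhari, Harlow, Johansson, Mbeki, Drummond, Obi, Vance.

Castillo, Chaudhari, Harlow, Johansson, Mbeki, Drummond, Obi, Vance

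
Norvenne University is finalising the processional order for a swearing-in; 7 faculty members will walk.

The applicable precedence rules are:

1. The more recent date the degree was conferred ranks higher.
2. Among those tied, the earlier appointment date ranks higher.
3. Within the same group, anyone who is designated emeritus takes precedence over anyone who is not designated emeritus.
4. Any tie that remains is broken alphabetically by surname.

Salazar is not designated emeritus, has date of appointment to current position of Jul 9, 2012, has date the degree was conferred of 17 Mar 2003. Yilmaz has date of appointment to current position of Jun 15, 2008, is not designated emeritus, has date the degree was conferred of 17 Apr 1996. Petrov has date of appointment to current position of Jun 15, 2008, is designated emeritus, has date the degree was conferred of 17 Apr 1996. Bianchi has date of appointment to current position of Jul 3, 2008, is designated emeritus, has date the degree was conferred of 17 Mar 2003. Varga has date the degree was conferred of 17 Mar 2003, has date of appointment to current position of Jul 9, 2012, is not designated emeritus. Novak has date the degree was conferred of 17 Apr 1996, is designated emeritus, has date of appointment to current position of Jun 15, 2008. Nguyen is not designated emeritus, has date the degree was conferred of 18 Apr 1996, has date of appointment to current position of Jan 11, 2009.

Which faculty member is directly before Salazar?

By date the degree was conferred (later first): Bianchi, Salazar and Varga (each 17 Mar 2003); then Nguyen (18 Apr 1996); then Novak, Petrov and Yilmaz (each 17 Apr 1996).
Among Bianchi, Salazar and Varga, by date of appointment to current position (earlier first): Bianchi (Jul 3, 2008) before Salazar and Varga (Jul 9, 2012).
Salazar and Varga are each not designated emeritus, so the next rule applies.
Among Salazar and Varga, alphabetically by surname: Salazar before Varga.
Novak, Petrov and Yilmaz all have date of appointment to current position Jun 15, 2008, so the next rule applies.
Among Novak, Petrov and Yilmaz, designated emeritus before not designated emeritus: Novak and Petrov (designated emeritus) before Yilmaz (not designated emeritus).
Among Novak and Petrov, alphabetically by surname: Novak before Petrov.
Order: Bianchi, Salazar, Varga, Nguyen, Novak, Petrov, Yilmaz.

Bianchi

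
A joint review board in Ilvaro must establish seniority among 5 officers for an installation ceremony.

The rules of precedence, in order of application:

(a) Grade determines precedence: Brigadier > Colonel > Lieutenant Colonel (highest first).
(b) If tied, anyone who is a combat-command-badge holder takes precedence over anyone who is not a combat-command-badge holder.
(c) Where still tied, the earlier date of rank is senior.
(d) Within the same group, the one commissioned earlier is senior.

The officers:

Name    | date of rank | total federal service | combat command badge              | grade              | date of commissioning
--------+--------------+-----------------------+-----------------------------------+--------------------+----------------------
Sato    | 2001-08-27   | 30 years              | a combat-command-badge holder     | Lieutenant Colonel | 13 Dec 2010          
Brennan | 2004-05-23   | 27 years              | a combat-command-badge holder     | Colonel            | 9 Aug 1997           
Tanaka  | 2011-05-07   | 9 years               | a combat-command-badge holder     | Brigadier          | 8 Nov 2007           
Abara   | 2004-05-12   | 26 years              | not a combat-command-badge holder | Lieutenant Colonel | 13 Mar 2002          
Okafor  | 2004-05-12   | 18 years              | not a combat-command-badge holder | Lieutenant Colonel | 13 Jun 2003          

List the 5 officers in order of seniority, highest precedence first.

Tanaka, Brennan, Sato, Abara, Okafor

By grade: Tanaka (Brigadier); then Brennan (Colonel); then Sato, Abara and Okafor (Lieutenant Colonel).
Among Sato, Abara and Okafor, a combat-command-badge holder before not a combat-command-badge holder: Sato (a combat-command-badge holder) before Abara and Okafor (not a combat-command-badge holder).
Abara and Okafor both have date of rank 2004-05-12, so the next rule applies.
Among Abara and Okafor, by date of commissioning (earlier first): Abara (13 Mar 2002) before Okafor (13 Jun 2003).
Full order: Tanaka, Brennan, Sato, Abara, Okafor.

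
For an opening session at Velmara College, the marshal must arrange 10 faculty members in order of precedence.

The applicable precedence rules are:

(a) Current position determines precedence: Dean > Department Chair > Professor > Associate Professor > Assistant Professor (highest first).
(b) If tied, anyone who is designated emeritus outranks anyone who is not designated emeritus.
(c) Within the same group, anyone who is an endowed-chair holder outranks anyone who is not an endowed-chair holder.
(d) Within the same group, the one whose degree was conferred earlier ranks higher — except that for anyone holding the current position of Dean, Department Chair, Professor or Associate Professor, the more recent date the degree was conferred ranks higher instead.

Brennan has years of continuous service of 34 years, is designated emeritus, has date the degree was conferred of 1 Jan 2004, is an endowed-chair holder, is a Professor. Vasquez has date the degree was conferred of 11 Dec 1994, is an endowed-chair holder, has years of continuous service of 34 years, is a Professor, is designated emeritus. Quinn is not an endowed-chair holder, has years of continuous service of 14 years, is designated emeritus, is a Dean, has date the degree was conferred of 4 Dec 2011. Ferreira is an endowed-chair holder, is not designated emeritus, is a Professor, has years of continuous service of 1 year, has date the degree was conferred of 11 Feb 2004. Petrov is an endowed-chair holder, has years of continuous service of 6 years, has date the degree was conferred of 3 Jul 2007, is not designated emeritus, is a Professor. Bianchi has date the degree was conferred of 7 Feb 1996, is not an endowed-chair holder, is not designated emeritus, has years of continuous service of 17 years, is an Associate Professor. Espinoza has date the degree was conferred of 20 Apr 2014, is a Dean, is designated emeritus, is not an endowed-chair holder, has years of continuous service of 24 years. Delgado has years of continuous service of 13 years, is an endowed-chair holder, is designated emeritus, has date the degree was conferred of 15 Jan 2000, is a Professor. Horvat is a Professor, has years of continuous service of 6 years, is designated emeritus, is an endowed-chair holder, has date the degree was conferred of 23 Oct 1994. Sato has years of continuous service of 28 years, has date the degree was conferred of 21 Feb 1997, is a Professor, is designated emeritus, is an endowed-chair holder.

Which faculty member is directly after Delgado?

Sato

By current position: Espinoza and Quinn (Dean); then Brennan, Delgado, Sato, Vasquez, Horvat, Petrov and Ferreira (Professor); then Bianchi (Associate Professor).
Espinoza and Quinn are each designated emeritus, so the next rule applies.
Espinoza and Quinn are each not an endowed-chair holder, so the next rule applies.
Among Espinoza and Quinn, by date the degree was conferred (later first) (reversed rule for this group): Espinoza (20 Apr 2014) before Quinn (4 Dec 2011).
Among Brennan, Delgado, Sato, Vasquez, Horvat, Petrov and Ferreira, designated emeritus before not designated emeritus: Brennan, Delgado, Sato, Vasquez and Horvat (designated emeritus) before Petrov and Ferreira (not designated emeritus).
Brennan, Delgado, Sato, Vasquez and Horvat are each an endowed-chair holder, so the next rule applies.
Among Brennan, Delgado, Sato, Vasquez and Horvat, by date the degree was conferred (later first) (reversed rule for this group): Brennan (1 Jan 2004) before Delgado (15 Jan 2000) before Sato (21 Feb 1997) before Vasquez (11 Dec 1994) before Horvat (23 Oct 1994).
Petrov and Ferreira are each an endowed-chair holder, so the next rule applies.
Among Petrov and Ferreira, by date the degree was conferred (later first) (reversed rule for this group): Petrov (3 Jul 2007) before Ferreira (11 Feb 2004).
Order: Espinoza, Quinn, Brennan, Delgado, Sato, Vasquez, Horvat, Petrov, Ferreira, Bianchi.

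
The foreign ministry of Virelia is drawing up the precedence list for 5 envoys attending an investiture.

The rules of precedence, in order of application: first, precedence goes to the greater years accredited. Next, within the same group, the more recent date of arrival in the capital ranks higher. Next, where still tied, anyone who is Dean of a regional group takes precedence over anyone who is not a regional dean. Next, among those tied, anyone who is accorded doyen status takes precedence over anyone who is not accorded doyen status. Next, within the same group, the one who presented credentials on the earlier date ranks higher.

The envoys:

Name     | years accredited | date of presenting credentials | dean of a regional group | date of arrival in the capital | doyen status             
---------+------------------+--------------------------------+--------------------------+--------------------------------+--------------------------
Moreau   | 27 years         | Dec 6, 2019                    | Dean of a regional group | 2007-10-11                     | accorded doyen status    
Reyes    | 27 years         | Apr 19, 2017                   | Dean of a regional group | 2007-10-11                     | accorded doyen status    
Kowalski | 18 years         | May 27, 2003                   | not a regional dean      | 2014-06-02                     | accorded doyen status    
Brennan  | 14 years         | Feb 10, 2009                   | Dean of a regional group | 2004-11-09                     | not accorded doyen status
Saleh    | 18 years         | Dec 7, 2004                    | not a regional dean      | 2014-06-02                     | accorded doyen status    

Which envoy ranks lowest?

Brennan

By years accredited (higher first): Reyes and Moreau (both 27 years); then Kowalski and Saleh (both 18 years); then Brennan (14 years).
Reyes and Moreau both have date of arrival in the capital 2007-10-11, so the next rule applies.
Reyes and Moreau are each Dean of a regional group, so the next rule applies.
Reyes and Moreau are each accorded doyen status, so the next rule applies.
Among Reyes and Moreau, by date of presenting credentials (earlier first): Reyes (Apr 19, 2017) before Moreau (Dec 6, 2019).
Kowalski and Saleh both have date of arrival in the capital 2014-06-02, so the next rule applies.
Kowalski and Saleh are each not a regional dean, so the next rule applies.
Kowalski and Saleh are each accorded doyen status, so the next rule applies.
Among Kowalski and Saleh, by date of presenting credentials (earlier first): Kowalski (May 27, 2003) before Saleh (Dec 7, 2004).
Order: Reyes, Moreau, Kowalski, Saleh, Brennan.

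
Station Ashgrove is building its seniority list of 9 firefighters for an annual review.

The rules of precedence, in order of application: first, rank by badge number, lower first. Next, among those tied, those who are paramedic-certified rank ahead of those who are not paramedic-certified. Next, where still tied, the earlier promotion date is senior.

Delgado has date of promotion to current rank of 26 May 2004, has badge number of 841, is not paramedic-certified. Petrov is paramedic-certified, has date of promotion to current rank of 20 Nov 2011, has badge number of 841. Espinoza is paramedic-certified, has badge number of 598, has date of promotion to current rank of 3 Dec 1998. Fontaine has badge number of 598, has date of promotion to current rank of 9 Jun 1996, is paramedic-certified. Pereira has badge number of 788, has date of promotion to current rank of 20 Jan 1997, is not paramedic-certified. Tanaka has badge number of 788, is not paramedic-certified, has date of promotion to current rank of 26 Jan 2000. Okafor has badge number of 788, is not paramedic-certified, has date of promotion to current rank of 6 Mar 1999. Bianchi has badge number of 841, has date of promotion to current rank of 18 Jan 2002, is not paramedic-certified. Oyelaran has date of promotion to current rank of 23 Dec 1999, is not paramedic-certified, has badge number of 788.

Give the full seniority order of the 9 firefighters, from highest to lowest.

By badge number (lower first): Fontaine and Espinoza (both 598); then Pereira, Okafor, Oyelaran and Tanaka (each 788); then Petrov, Bianchi and Delgado (each 841).
Fontaine and Espinoza are each paramedic-certified, so the next rule applies.
Among Fontaine and Espinoza, by date of promotion to current rank (earlier first): Fontaine (9 Jun 1996) before Espinoza (3 Dec 1998).
Pereira, Okafor, Oyelaran and Tanaka are each not paramedic-certified, so the next rule applies.
Among Pereira, Okafor, Oyelaran and Tanaka, by date of promotion to current rank (earlier first): Pereira (20 Jan 1997) before Okafor (6 Mar 1999) before Oyelaran (23 Dec 1999) before Tanaka (26 Jan 2000).
Among Petrov, Bianchi and Delgado, paramedic-certified before not paramedic-certified: Petrov (paramedic-certified) before Bianchi and Delgado (not paramedic-certified).
Among Bianchi and Delgado, by date of promotion to current rank (earlier first): Bianchi (18 Jan 2002) before Delgado (26 May 2004).
Full order: Fontaine, Espinoza, Pereira, Okafor, Oyelaran, Tanaka, Petrov, Bianchi, Delgado.

Fontaine, Espinoza, Pereira, Okafor, Oyelaran, Tanaka, Petrov, Bianchi, Delgado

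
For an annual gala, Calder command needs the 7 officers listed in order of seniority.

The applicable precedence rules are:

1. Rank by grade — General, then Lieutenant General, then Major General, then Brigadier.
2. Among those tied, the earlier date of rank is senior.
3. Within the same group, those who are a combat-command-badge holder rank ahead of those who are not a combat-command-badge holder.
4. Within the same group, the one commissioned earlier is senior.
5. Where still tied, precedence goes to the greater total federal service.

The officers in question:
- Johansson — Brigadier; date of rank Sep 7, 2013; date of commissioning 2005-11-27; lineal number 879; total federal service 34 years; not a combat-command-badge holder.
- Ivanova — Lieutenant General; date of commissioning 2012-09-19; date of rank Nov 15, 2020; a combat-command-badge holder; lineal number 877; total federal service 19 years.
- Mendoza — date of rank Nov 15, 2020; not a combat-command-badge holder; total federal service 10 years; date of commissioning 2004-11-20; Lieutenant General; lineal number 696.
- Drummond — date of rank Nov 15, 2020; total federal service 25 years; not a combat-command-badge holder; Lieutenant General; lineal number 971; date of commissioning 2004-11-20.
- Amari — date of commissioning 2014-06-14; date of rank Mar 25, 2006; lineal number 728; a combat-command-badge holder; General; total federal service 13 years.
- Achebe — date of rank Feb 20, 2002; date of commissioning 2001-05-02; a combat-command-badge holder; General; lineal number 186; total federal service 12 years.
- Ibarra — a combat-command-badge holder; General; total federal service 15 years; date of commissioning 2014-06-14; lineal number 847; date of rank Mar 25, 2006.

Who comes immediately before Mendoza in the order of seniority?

Drummond

By grade: Achebe, Ibarra and Amari (General); then Ivanova, Drummond and Mendoza (Lieutenant General); then Johansson (Brigadier).
Among Achebe, Ibarra and Amari, by date of rank (earlier first): Achebe (Feb 20, 2002) before Ibarra and Amari (Mar 25, 2006).
Ibarra and Amari are each a combat-command-badge holder, so the next rule applies.
Ibarra and Amari both have date of commissioning 2014-06-14, so the next rule applies.
Among Ibarra and Amari, by total federal service (higher first): Ibarra (15 years) before Amari (13 years).
Ivanova, Drummond and Mendoza all have date of rank Nov 15, 2020, so the next rule applies.
Among Ivanova, Drummond and Mendoza, a combat-command-badge holder before not a combat-command-badge holder: Ivanova (a combat-command-badge holder) before Drummond and Mendoza (not a combat-command-badge holder).
Drummond and Mendoza both have date of commissioning 2004-11-20, so the next rule applies.
Among Drummond and Mendoza, by total federal service (higher first): Drummond (25 years) before Mendoza (10 years).
Order: Achebe, Ibarra, Amari, Ivanova, Drummond, Mendoza, Johansson.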